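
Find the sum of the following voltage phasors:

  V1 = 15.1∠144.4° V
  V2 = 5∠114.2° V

Step 1 — Convert each phasor to rectangular form:
  V1 = 15.1·(cos(144.4°) + j·sin(144.4°)) = -12.28 + j8.79 V
  V2 = 5·(cos(114.2°) + j·sin(114.2°)) = -2.05 + j4.561 V
Step 2 — Sum components: V_total = -14.33 + j13.35 V.
Step 3 — Convert to polar: |V_total| = 19.58 V, ∠V_total = 137.0°.

V_total = 19.58∠137.0° V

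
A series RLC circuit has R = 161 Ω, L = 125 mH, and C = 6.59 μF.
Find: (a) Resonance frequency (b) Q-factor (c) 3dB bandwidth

Step 1 — Resonance: ω₀ = 1/√(LC) = 1/√(0.125·6.59e-06) = 1102 rad/s.
Step 2 — f₀ = ω₀/(2π) = 175.4 Hz.
Step 3 — Series Q: Q = ω₀L/R = 1102·0.125/161 = 0.8554.
Step 4 — Bandwidth: Δω = ω₀/Q = 1288 rad/s; BW = Δω/(2π) = 205 Hz.

(a) f₀ = 175.4 Hz  (b) Q = 0.8554  (c) BW = 205 Hz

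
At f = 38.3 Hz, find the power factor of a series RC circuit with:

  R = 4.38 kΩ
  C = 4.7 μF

Step 1 — Angular frequency: ω = 2π·f = 2π·38.3 = 240.6 rad/s.
Step 2 — Component impedances:
  R: Z = R = 4380 Ω
  C: Z = 1/(jωC) = -j/(ω·C) = 0 - j884.1 Ω
Step 3 — Series combination: Z_total = R + C = 4380 - j884.1 Ω = 4468∠-11.4° Ω.
Step 4 — Power factor: PF = cos(φ) = Re(Z)/|Z| = 4380/4468.3 = 0.9802.
Step 5 — Type: Im(Z) = -884.1 ⇒ leading (phase φ = -11.4°).

PF = 0.9802 (leading, φ = -11.4°)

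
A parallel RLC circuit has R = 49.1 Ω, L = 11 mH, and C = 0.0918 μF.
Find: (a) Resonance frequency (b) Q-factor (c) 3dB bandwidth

Step 1 — Resonance: ω₀ = 1/√(LC) = 1/√(0.011·9.18e-08) = 3.147e+04 rad/s.
Step 2 — f₀ = ω₀/(2π) = 5008 Hz.
Step 3 — Parallel Q: Q = R/(ω₀L) = 49.1/(3.147e+04·0.011) = 0.1418.
Step 4 — Bandwidth: Δω = ω₀/Q = 2.219e+05 rad/s; BW = Δω/(2π) = 3.531e+04 Hz.

(a) f₀ = 5008 Hz  (b) Q = 0.1418  (c) BW = 3.531e+04 Hz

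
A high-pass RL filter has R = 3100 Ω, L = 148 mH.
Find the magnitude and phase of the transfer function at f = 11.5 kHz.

Step 1 — Angular frequency: ω = 2π·1.15e+04 = 7.226e+04 rad/s.
Step 2 — Transfer function: H(jω) = jωL/(R + jωL).
Step 3 — Numerator jωL = j·1.069e+04; denominator R + jωL = 3100 + j1.069e+04.
Step 4 — H = 0.9225 + j0.2674.
Step 5 — Magnitude: |H| = 0.9605 (-0.4 dB); phase: φ = 16.2°.

|H| = 0.9605 (-0.4 dB), φ = 16.2°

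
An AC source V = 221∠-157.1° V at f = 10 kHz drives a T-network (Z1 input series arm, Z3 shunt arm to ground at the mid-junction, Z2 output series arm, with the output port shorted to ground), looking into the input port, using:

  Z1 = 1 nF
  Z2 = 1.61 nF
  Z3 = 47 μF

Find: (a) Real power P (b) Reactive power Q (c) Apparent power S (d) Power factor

Step 1 — Angular frequency: ω = 2π·f = 2π·1e+04 = 6.283e+04 rad/s.
Step 2 — Component impedances:
  Z1: Z = 1/(jωC) = -j/(ω·C) = 0 - j1.592e+04 Ω
  Z2: Z = 1/(jωC) = -j/(ω·C) = 0 - j9885 Ω
  Z3: Z = 1/(jωC) = -j/(ω·C) = 0 - j0.3386 Ω
Step 3 — With the output port shorted to ground, the output series arm Z2 runs from the junction to ground; the shunt arm Z3 also runs from the junction to ground. They appear in parallel: Z3 || Z2 = 0 - j0.3386 Ω.
Step 4 — Series with input arm Z1: Z_in = Z1 + (Z3 || Z2) = 0 - j1.592e+04 Ω = 1.592e+04∠-90.0° Ω.
Step 5 — Source phasor: V = 221∠-157.1° V = -203.6 - j86 V.
Step 6 — Current: I = V / Z = 0.005403 - j0.01279 A = 0.01389∠-67.1° A.
Step 7 — Complex power: S = V·I* = 0 - j3.069 VA.
Step 8 — Real power: P = Re(S) = 0 W.
Step 9 — Reactive power: Q = Im(S) = -3.069 VAR.
Step 10 — Apparent power: |S| = 3.069 VA.
Step 11 — Power factor: PF = P/|S| = 0 (leading).

(a) P = 0 W  (b) Q = -3.069 VAR  (c) S = 3.069 VA  (d) PF = 0 (leading)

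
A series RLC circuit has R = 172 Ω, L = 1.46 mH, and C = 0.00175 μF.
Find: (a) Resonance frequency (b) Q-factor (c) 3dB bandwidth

Step 1 — Resonance: ω₀ = 1/√(LC) = 1/√(0.00146·1.75e-09) = 6.256e+05 rad/s.
Step 2 — f₀ = ω₀/(2π) = 9.957e+04 Hz.
Step 3 — Series Q: Q = ω₀L/R = 6.256e+05·0.00146/172 = 5.31.
Step 4 — Bandwidth: Δω = ω₀/Q = 1.178e+05 rad/s; BW = Δω/(2π) = 1.875e+04 Hz.

(a) f₀ = 9.957e+04 Hz  (b) Q = 5.31  (c) BW = 1.875e+04 Hz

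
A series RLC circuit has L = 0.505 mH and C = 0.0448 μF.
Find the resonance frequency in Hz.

Step 1 — Resonance condition Im(Z)=0 gives ω₀ = 1/√(LC).
Step 2 — ω₀ = 1/√(0.000505·4.48e-08) = 2.102e+05 rad/s.
Step 3 — f₀ = ω₀/(2π) = 3.346e+04 Hz.

f₀ = 3.346e+04 Hz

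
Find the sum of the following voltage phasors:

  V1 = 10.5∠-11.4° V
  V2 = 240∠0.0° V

Step 1 — Convert each phasor to rectangular form:
  V1 = 10.5·(cos(-11.4°) + j·sin(-11.4°)) = 10.29 - j2.075 V
  V2 = 240·(cos(0.0°) + j·sin(0.0°)) = 240 V
Step 2 — Sum components: V_total = 250.3 - j2.075 V.
Step 3 — Convert to polar: |V_total| = 250.3 V, ∠V_total = -0.5°.

V_total = 250.3∠-0.5° V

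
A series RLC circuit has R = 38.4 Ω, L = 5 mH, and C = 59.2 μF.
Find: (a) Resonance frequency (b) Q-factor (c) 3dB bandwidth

Step 1 — Resonance condition Im(Z)=0 gives ω₀ = 1/√(LC).
Step 2 — ω₀ = 1/√(0.005·5.92e-05) = 1838 rad/s.
Step 3 — f₀ = ω₀/(2π) = 292.5 Hz.
Step 4 — Series Q: Q = ω₀L/R = 1838·0.005/38.4 = 0.2393.
Step 5 — 3dB bandwidth: Δω = ω₀/Q = 7680 rad/s; BW = Δω/(2π) = 1222 Hz.

(a) f₀ = 292.5 Hz  (b) Q = 0.2393  (c) BW = 1222 Hz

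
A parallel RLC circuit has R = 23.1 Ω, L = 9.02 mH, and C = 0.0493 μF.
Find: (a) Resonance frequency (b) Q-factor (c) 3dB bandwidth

Step 1 — Resonance: ω₀ = 1/√(LC) = 1/√(0.00902·4.93e-08) = 4.742e+04 rad/s.
Step 2 — f₀ = ω₀/(2π) = 7547 Hz.
Step 3 — Parallel Q: Q = R/(ω₀L) = 23.1/(4.742e+04·0.00902) = 0.054.
Step 4 — Bandwidth: Δω = ω₀/Q = 8.781e+05 rad/s; BW = Δω/(2π) = 1.398e+05 Hz.

(a) f₀ = 7547 Hz  (b) Q = 0.054  (c) BW = 1.398e+05 Hz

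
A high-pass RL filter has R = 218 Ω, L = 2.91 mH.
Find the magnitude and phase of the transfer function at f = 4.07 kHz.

Step 1 — Angular frequency: ω = 2π·4070 = 2.557e+04 rad/s.
Step 2 — Transfer function: H(jω) = jωL/(R + jωL).
Step 3 — Numerator jωL = j·74.42; denominator R + jωL = 218 + j74.42.
Step 4 — H = 0.1044 + j0.3057.
Step 5 — Magnitude: |H| = 0.3231 (-9.8 dB); phase: φ = 71.2°.

|H| = 0.3231 (-9.8 dB), φ = 71.2°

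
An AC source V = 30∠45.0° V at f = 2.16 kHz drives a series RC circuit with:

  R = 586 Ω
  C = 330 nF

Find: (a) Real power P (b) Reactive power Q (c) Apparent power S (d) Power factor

Step 1 — Angular frequency: ω = 2π·f = 2π·2160 = 1.357e+04 rad/s.
Step 2 — Component impedances:
  R: Z = R = 586 Ω
  C: Z = 1/(jωC) = -j/(ω·C) = 0 - j223.3 Ω
Step 3 — Series combination: Z_total = R + C = 586 - j223.3 Ω = 627.1∠-20.9° Ω.
Step 4 — Source phasor: V = 30∠45.0° V = 21.21 + j21.21 V.
Step 5 — Current: I = V / Z = 0.01957 + j0.04366 A = 0.04784∠65.9° A.
Step 6 — Complex power: S = V·I* = 1.341 - j0.511 VA.
Step 7 — Real power: P = Re(S) = 1.341 W.
Step 8 — Reactive power: Q = Im(S) = -0.511 VAR.
Step 9 — Apparent power: |S| = 1.435 VA.
Step 10 — Power factor: PF = P/|S| = 0.9345 (leading).

(a) P = 1.341 W  (b) Q = -0.511 VAR  (c) S = 1.435 VA  (d) PF = 0.9345 (leading)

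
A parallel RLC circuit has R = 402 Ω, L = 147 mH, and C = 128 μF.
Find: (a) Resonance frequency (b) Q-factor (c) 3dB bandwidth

Step 1 — Resonance: ω₀ = 1/√(LC) = 1/√(0.147·0.000128) = 230.5 rad/s.
Step 2 — f₀ = ω₀/(2π) = 36.69 Hz.
Step 3 — Parallel Q: Q = R/(ω₀L) = 402/(230.5·0.147) = 11.86.
Step 4 — Bandwidth: Δω = ω₀/Q = 19.43 rad/s; BW = Δω/(2π) = 3.093 Hz.

(a) f₀ = 36.69 Hz  (b) Q = 11.86  (c) BW = 3.093 Hz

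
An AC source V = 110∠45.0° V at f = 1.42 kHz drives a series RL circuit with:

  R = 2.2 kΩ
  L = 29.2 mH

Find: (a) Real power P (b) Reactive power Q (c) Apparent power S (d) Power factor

Step 1 — Angular frequency: ω = 2π·f = 2π·1420 = 8922 rad/s.
Step 2 — Component impedances:
  R: Z = R = 2200 Ω
  L: Z = jωL = j·8922·0.0292 = 0 + j260.5 Ω
Step 3 — Series combination: Z_total = R + L = 2200 + j260.5 Ω = 2215∠6.8° Ω.
Step 4 — Source phasor: V = 110∠45.0° V = 77.78 + j77.78 V.
Step 5 — Current: I = V / Z = 0.039 + j0.03074 A = 0.04965∠38.2° A.
Step 6 — Complex power: S = V·I* = 5.424 + j0.6423 VA.
Step 7 — Real power: P = Re(S) = 5.424 W.
Step 8 — Reactive power: Q = Im(S) = 0.6423 VAR.
Step 9 — Apparent power: |S| = 5.462 VA.
Step 10 — Power factor: PF = P/|S| = 0.9931 (lagging).

(a) P = 5.424 W  (b) Q = 0.6423 VAR  (c) S = 5.462 VA  (d) PF = 0.9931 (lagging)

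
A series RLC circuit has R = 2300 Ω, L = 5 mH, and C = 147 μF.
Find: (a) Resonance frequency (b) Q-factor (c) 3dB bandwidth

Step 1 — Resonance: ω₀ = 1/√(LC) = 1/√(0.005·0.000147) = 1166 rad/s.
Step 2 — f₀ = ω₀/(2π) = 185.6 Hz.
Step 3 — Series Q: Q = ω₀L/R = 1166·0.005/2300 = 0.002536.
Step 4 — Bandwidth: Δω = ω₀/Q = 4.6e+05 rad/s; BW = Δω/(2π) = 7.321e+04 Hz.

(a) f₀ = 185.6 Hz  (b) Q = 0.002536  (c) BW = 7.321e+04 Hz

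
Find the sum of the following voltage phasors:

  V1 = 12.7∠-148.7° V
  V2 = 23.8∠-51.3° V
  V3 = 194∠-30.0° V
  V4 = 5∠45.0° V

Step 1 — Convert each phasor to rectangular form:
  V1 = 12.7·(cos(-148.7°) + j·sin(-148.7°)) = -10.85 - j6.598 V
  V2 = 23.8·(cos(-51.3°) + j·sin(-51.3°)) = 14.88 - j18.57 V
  V3 = 194·(cos(-30.0°) + j·sin(-30.0°)) = 168 - j97 V
  V4 = 5·(cos(45.0°) + j·sin(45.0°)) = 3.536 + j3.536 V
Step 2 — Sum components: V_total = 175.6 - j118.6 V.
Step 3 — Convert to polar: |V_total| = 211.9 V, ∠V_total = -34.0°.

V_total = 211.9∠-34.0° V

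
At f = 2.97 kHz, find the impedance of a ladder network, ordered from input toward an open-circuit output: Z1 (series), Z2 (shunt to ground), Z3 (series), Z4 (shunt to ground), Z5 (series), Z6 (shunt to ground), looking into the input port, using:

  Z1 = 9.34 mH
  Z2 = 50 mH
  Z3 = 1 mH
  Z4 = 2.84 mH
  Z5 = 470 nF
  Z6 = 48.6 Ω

Step 1 — Angular frequency: ω = 2π·f = 2π·2970 = 1.866e+04 rad/s.
Step 2 — Component impedances:
  Z1: Z = jωL = j·1.866e+04·0.00934 = 0 + j174.3 Ω
  Z2: Z = jωL = j·1.866e+04·0.05 = 0 + j933.1 Ω
  Z3: Z = jωL = j·1.866e+04·0.001 = 0 + j18.66 Ω
  Z4: Z = jωL = j·1.866e+04·0.00284 = 0 + j53 Ω
  Z5: Z = 1/(jωC) = -j/(ω·C) = 0 - j114 Ω
  Z6: Z = R = 48.6 Ω
Step 3 — Ladder network (open output): work backward from the far end, alternating series and parallel combinations. Z_in = 18.3 + j264.9 Ω = 265.5∠86.0° Ω.

Z = 18.3 + j264.9 Ω = 265.5∠86.0° Ω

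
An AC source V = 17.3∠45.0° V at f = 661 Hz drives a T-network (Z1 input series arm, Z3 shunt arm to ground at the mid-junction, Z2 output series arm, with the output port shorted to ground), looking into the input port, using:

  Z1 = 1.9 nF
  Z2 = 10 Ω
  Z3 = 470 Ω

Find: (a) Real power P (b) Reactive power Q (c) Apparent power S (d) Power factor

Step 1 — Angular frequency: ω = 2π·f = 2π·661 = 4153 rad/s.
Step 2 — Component impedances:
  Z1: Z = 1/(jωC) = -j/(ω·C) = 0 - j1.267e+05 Ω
  Z2: Z = R = 10 Ω
  Z3: Z = R = 470 Ω
Step 3 — With the output port shorted to ground, the output series arm Z2 runs from the junction to ground; the shunt arm Z3 also runs from the junction to ground. They appear in parallel: Z3 || Z2 = 9.792 Ω.
Step 4 — Series with input arm Z1: Z_in = Z1 + (Z3 || Z2) = 9.792 - j1.267e+05 Ω = 1.267e+05∠-90.0° Ω.
Step 5 — Source phasor: V = 17.3∠45.0° V = 12.23 + j12.23 V.
Step 6 — Current: I = V / Z = -9.652e-05 + j9.654e-05 A = 0.0001365∠135.0° A.
Step 7 — Complex power: S = V·I* = 1.825e-07 - j0.002362 VA.
Step 8 — Real power: P = Re(S) = 1.825e-07 W.
Step 9 — Reactive power: Q = Im(S) = -0.002362 VAR.
Step 10 — Apparent power: |S| = 0.002362 VA.
Step 11 — Power factor: PF = P/|S| = 7.727e-05 (leading).

(a) P = 1.825e-07 W  (b) Q = -0.002362 VAR  (c) S = 0.002362 VA  (d) PF = 7.727e-05 (leading)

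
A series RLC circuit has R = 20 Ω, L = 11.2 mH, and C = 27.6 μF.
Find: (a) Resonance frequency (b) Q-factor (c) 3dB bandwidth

Step 1 — Resonance condition Im(Z)=0 gives ω₀ = 1/√(LC).
Step 2 — ω₀ = 1/√(0.0112·2.76e-05) = 1799 rad/s.
Step 3 — f₀ = ω₀/(2π) = 286.3 Hz.
Step 4 — Series Q: Q = ω₀L/R = 1799·0.0112/20 = 1.007.
Step 5 — 3dB bandwidth: Δω = ω₀/Q = 1786 rad/s; BW = Δω/(2π) = 284.2 Hz.

(a) f₀ = 286.3 Hz  (b) Q = 1.007  (c) BW = 284.2 Hz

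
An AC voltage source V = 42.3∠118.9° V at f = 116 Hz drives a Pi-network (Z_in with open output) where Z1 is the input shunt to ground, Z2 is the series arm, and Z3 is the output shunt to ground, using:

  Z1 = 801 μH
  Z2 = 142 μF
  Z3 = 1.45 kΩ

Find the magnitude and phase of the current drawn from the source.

Step 1 — Angular frequency: ω = 2π·f = 2π·116 = 728.8 rad/s.
Step 2 — Component impedances:
  Z1: Z = jωL = j·728.8·0.000801 = 0 + j0.5838 Ω
  Z2: Z = 1/(jωC) = -j/(ω·C) = 0 - j9.662 Ω
  Z3: Z = R = 1450 Ω
Step 3 — With open output, the series arm Z2 and the output shunt Z3 appear in series to ground: Z2 + Z3 = 1450 - j9.662 Ω.
Step 4 — Parallel with input shunt Z1: Z_in = Z1 || (Z2 + Z3) = 0.000235 + j0.5838 Ω = 0.5838∠90.0° Ω.
Step 5 — Source phasor: V = 42.3∠118.9° V = -20.44 + j37.03 V.
Step 6 — Ohm's law: I = V / Z_total = (-20.44 + j37.03) / (0.000235 + j0.5838) = 63.42 + j35.04 A.
Step 7 — Convert to polar: |I| = 72.46 A, ∠I = 28.9°.

I = 72.46∠28.9° A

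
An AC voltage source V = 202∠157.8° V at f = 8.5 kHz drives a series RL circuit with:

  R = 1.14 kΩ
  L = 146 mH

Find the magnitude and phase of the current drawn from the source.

Step 1 — Angular frequency: ω = 2π·f = 2π·8500 = 5.341e+04 rad/s.
Step 2 — Component impedances:
  R: Z = R = 1140 Ω
  L: Z = jωL = j·5.341e+04·0.146 = 0 + j7797 Ω
Step 3 — Series combination: Z_total = R + L = 1140 + j7797 Ω = 7880∠81.7° Ω.
Step 4 — Source phasor: V = 202∠157.8° V = -187 + j76.32 V.
Step 5 — Ohm's law: I = V / Z_total = (-187 + j76.32) / (1140 + j7797) = 0.00615 + j0.02488 A.
Step 6 — Convert to polar: |I| = 0.02563 A, ∠I = 76.1°.

I = 0.02563∠76.1° A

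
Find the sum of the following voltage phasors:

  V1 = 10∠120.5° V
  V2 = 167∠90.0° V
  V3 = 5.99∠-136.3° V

Step 1 — Convert each phasor to rectangular form:
  V1 = 10·(cos(120.5°) + j·sin(120.5°)) = -5.075 + j8.616 V
  V2 = 167·(cos(90.0°) + j·sin(90.0°)) = 0 + j167 V
  V3 = 5.99·(cos(-136.3°) + j·sin(-136.3°)) = -4.331 - j4.138 V
Step 2 — Sum components: V_total = -9.406 + j171.5 V.
Step 3 — Convert to polar: |V_total| = 171.7 V, ∠V_total = 93.1°.

V_total = 171.7∠93.1° V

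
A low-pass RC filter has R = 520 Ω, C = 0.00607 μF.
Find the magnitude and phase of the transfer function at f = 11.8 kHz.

Step 1 — Angular frequency: ω = 2π·1.18e+04 = 7.414e+04 rad/s.
Step 2 — Transfer function: H(jω) = 1/(1 + jωRC).
Step 3 — Denominator: 1 + jωRC = 1 + j·7.414e+04·520·6.07e-09 = 1 + j0.234.
Step 4 — H = 0.9481 - j0.2219.
Step 5 — Magnitude: |H| = 0.9737 (-0.2 dB); phase: φ = -13.2°.

|H| = 0.9737 (-0.2 dB), φ = -13.2°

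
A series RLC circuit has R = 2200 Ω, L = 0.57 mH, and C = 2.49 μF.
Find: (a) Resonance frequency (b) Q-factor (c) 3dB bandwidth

Step 1 — Resonance: ω₀ = 1/√(LC) = 1/√(0.00057·2.49e-06) = 2.654e+04 rad/s.
Step 2 — f₀ = ω₀/(2π) = 4225 Hz.
Step 3 — Series Q: Q = ω₀L/R = 2.654e+04·0.00057/2200 = 0.006877.
Step 4 — Bandwidth: Δω = ω₀/Q = 3.86e+06 rad/s; BW = Δω/(2π) = 6.143e+05 Hz.

(a) f₀ = 4225 Hz  (b) Q = 0.006877  (c) BW = 6.143e+05 Hz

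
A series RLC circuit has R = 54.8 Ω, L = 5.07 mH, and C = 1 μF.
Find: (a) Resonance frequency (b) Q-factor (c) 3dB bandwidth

Step 1 — Resonance: ω₀ = 1/√(LC) = 1/√(0.00507·1e-06) = 1.404e+04 rad/s.
Step 2 — f₀ = ω₀/(2π) = 2235 Hz.
Step 3 — Series Q: Q = ω₀L/R = 1.404e+04·0.00507/54.8 = 1.299.
Step 4 — Bandwidth: Δω = ω₀/Q = 1.081e+04 rad/s; BW = Δω/(2π) = 1720 Hz.

(a) f₀ = 2235 Hz  (b) Q = 1.299  (c) BW = 1720 Hz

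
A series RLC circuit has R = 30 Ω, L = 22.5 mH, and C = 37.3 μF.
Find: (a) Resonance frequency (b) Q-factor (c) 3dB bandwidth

Step 1 — Resonance: ω₀ = 1/√(LC) = 1/√(0.0225·3.73e-05) = 1092 rad/s.
Step 2 — f₀ = ω₀/(2π) = 173.7 Hz.
Step 3 — Series Q: Q = ω₀L/R = 1092·0.0225/30 = 0.8187.
Step 4 — Bandwidth: Δω = ω₀/Q = 1333 rad/s; BW = Δω/(2π) = 212.2 Hz.

(a) f₀ = 173.7 Hz  (b) Q = 0.8187  (c) BW = 212.2 Hz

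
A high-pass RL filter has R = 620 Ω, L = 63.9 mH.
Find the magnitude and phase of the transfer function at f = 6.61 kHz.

Step 1 — Angular frequency: ω = 2π·6610 = 4.153e+04 rad/s.
Step 2 — Transfer function: H(jω) = jωL/(R + jωL).
Step 3 — Numerator jωL = j·2654; denominator R + jωL = 620 + j2654.
Step 4 — H = 0.9482 + j0.2215.
Step 5 — Magnitude: |H| = 0.9738 (-0.2 dB); phase: φ = 13.1°.

|H| = 0.9738 (-0.2 dB), φ = 13.1°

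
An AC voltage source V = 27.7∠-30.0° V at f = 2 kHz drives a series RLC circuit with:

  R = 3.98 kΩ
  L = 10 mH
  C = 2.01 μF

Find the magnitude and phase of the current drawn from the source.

Step 1 — Angular frequency: ω = 2π·f = 2π·2000 = 1.257e+04 rad/s.
Step 2 — Component impedances:
  R: Z = R = 3980 Ω
  L: Z = jωL = j·1.257e+04·0.01 = 0 + j125.7 Ω
  C: Z = 1/(jωC) = -j/(ω·C) = 0 - j39.59 Ω
Step 3 — Series combination: Z_total = R + L + C = 3980 + j86.07 Ω = 3981∠1.2° Ω.
Step 4 — Source phasor: V = 27.7∠-30.0° V = 23.99 - j13.85 V.
Step 5 — Ohm's law: I = V / Z_total = (23.99 - j13.85) / (3980 + j86.07) = 0.005949 - j0.003609 A.
Step 6 — Convert to polar: |I| = 0.006958 A, ∠I = -31.2°.

I = 0.006958∠-31.2° A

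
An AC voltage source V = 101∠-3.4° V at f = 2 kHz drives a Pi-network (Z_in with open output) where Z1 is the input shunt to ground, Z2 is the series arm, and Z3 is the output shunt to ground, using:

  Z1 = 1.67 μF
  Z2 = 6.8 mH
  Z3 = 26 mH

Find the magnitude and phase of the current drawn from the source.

Step 1 — Angular frequency: ω = 2π·f = 2π·2000 = 1.257e+04 rad/s.
Step 2 — Component impedances:
  Z1: Z = 1/(jωC) = -j/(ω·C) = 0 - j47.65 Ω
  Z2: Z = jωL = j·1.257e+04·0.0068 = 0 + j85.45 Ω
  Z3: Z = jωL = j·1.257e+04·0.026 = 0 + j326.7 Ω
Step 3 — With open output, the series arm Z2 and the output shunt Z3 appear in series to ground: Z2 + Z3 = 0 + j412.2 Ω.
Step 4 — Parallel with input shunt Z1: Z_in = Z1 || (Z2 + Z3) = 0 - j53.88 Ω = 53.88∠-90.0° Ω.
Step 5 — Source phasor: V = 101∠-3.4° V = 100.8 - j5.99 V.
Step 6 — Ohm's law: I = V / Z_total = (100.8 - j5.99) / (0 - j53.88) = 0.1112 + j1.871 A.
Step 7 — Convert to polar: |I| = 1.875 A, ∠I = 86.6°.

I = 1.875∠86.6° A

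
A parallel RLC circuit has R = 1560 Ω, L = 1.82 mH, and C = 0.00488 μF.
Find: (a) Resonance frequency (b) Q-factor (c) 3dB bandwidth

Step 1 — Resonance: ω₀ = 1/√(LC) = 1/√(0.00182·4.88e-09) = 3.355e+05 rad/s.
Step 2 — f₀ = ω₀/(2π) = 5.34e+04 Hz.
Step 3 — Parallel Q: Q = R/(ω₀L) = 1560/(3.355e+05·0.00182) = 2.554.
Step 4 — Bandwidth: Δω = ω₀/Q = 1.314e+05 rad/s; BW = Δω/(2π) = 2.091e+04 Hz.

(a) f₀ = 5.34e+04 Hz  (b) Q = 2.554  (c) BW = 2.091e+04 Hz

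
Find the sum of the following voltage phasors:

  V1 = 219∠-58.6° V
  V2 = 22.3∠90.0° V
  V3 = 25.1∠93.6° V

Step 1 — Convert each phasor to rectangular form:
  V1 = 219·(cos(-58.6°) + j·sin(-58.6°)) = 114.1 - j186.9 V
  V2 = 22.3·(cos(90.0°) + j·sin(90.0°)) = 0 + j22.3 V
  V3 = 25.1·(cos(93.6°) + j·sin(93.6°)) = -1.576 + j25.05 V
Step 2 — Sum components: V_total = 112.5 - j139.6 V.
Step 3 — Convert to polar: |V_total| = 179.3 V, ∠V_total = -51.1°.

V_total = 179.3∠-51.1° V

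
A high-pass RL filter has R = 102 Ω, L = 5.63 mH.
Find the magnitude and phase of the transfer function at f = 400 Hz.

Step 1 — Angular frequency: ω = 2π·400 = 2513 rad/s.
Step 2 — Transfer function: H(jω) = jωL/(R + jωL).
Step 3 — Numerator jωL = j·14.15; denominator R + jωL = 102 + j14.15.
Step 4 — H = 0.01888 + j0.1361.
Step 5 — Magnitude: |H| = 0.1374 (-17.2 dB); phase: φ = 82.1°.

|H| = 0.1374 (-17.2 dB), φ = 82.1°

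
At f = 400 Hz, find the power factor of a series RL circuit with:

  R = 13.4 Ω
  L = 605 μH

Step 1 — Angular frequency: ω = 2π·f = 2π·400 = 2513 rad/s.
Step 2 — Component impedances:
  R: Z = R = 13.4 Ω
  L: Z = jωL = j·2513·0.000605 = 0 + j1.521 Ω
Step 3 — Series combination: Z_total = R + L = 13.4 + j1.521 Ω = 13.49∠6.5° Ω.
Step 4 — Power factor: PF = cos(φ) = Re(Z)/|Z| = 13.4/13.486 = 0.9936.
Step 5 — Type: Im(Z) = 1.521 ⇒ lagging (phase φ = 6.5°).

PF = 0.9936 (lagging, φ = 6.5°)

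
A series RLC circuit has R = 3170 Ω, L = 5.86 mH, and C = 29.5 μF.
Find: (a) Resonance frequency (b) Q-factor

Step 1 — Resonance condition Im(Z)=0 gives ω₀ = 1/√(LC).
Step 2 — ω₀ = 1/√(0.00586·2.95e-05) = 2405 rad/s.
Step 3 — f₀ = ω₀/(2π) = 382.8 Hz.
Step 4 — Series Q: Q = ω₀L/R = 2405·0.00586/3170 = 0.004446.

(a) f₀ = 382.8 Hz  (b) Q = 0.004446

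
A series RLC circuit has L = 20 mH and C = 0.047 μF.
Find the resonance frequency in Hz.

Step 1 — Resonance condition Im(Z)=0 gives ω₀ = 1/√(LC).
Step 2 — ω₀ = 1/√(0.02·4.7e-08) = 3.262e+04 rad/s.
Step 3 — f₀ = ω₀/(2π) = 5191 Hz.

f₀ = 5191 Hz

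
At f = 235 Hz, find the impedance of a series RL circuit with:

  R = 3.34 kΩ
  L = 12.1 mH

Step 1 — Angular frequency: ω = 2π·f = 2π·235 = 1477 rad/s.
Step 2 — Component impedances:
  R: Z = R = 3340 Ω
  L: Z = jωL = j·1477·0.0121 = 0 + j17.87 Ω
Step 3 — Series combination: Z_total = R + L = 3340 + j17.87 Ω = 3340∠0.3° Ω.

Z = 3340 + j17.87 Ω = 3340∠0.3° Ω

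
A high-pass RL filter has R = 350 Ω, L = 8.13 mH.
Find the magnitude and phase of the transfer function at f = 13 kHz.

Step 1 — Angular frequency: ω = 2π·1.3e+04 = 8.168e+04 rad/s.
Step 2 — Transfer function: H(jω) = jωL/(R + jωL).
Step 3 — Numerator jωL = j·664.1; denominator R + jωL = 350 + j664.1.
Step 4 — H = 0.7826 + j0.4125.
Step 5 — Magnitude: |H| = 0.8846 (-1.1 dB); phase: φ = 27.8°.

|H| = 0.8846 (-1.1 dB), φ = 27.8°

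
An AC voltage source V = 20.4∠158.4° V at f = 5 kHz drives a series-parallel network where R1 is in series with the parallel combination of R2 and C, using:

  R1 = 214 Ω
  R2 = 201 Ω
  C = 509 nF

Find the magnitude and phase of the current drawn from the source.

Step 1 — Angular frequency: ω = 2π·f = 2π·5000 = 3.142e+04 rad/s.
Step 2 — Component impedances:
  R1: Z = R = 214 Ω
  R2: Z = R = 201 Ω
  C: Z = 1/(jωC) = -j/(ω·C) = 0 - j62.54 Ω
Step 3 — Parallel branch: R2 || C = 1/(1/R2 + 1/C) = 17.74 - j57.02 Ω.
Step 4 — Series with R1: Z_total = R1 + (R2 || C) = 231.7 - j57.02 Ω = 238.7∠-13.8° Ω.
Step 5 — Source phasor: V = 20.4∠158.4° V = -18.97 + j7.51 V.
Step 6 — Ohm's law: I = V / Z_total = (-18.97 + j7.51) / (231.7 - j57.02) = -0.08469 + j0.01157 A.
Step 7 — Convert to polar: |I| = 0.08548 A, ∠I = 172.2°.

I = 0.08548∠172.2° A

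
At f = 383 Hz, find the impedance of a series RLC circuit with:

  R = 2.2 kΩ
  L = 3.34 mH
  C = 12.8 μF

Step 1 — Angular frequency: ω = 2π·f = 2π·383 = 2406 rad/s.
Step 2 — Component impedances:
  R: Z = R = 2200 Ω
  L: Z = jωL = j·2406·0.00334 = 0 + j8.038 Ω
  C: Z = 1/(jωC) = -j/(ω·C) = 0 - j32.46 Ω
Step 3 — Series combination: Z_total = R + L + C = 2200 - j24.43 Ω = 2200∠-0.6° Ω.

Z = 2200 - j24.43 Ω = 2200∠-0.6° Ω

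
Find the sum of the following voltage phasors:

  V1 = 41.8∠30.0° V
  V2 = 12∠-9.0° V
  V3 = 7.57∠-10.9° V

Step 1 — Convert each phasor to rectangular form:
  V1 = 41.8·(cos(30.0°) + j·sin(30.0°)) = 36.2 + j20.9 V
  V2 = 12·(cos(-9.0°) + j·sin(-9.0°)) = 11.85 - j1.877 V
  V3 = 7.57·(cos(-10.9°) + j·sin(-10.9°)) = 7.433 - j1.431 V
Step 2 — Sum components: V_total = 55.49 + j17.59 V.
Step 3 — Convert to polar: |V_total| = 58.21 V, ∠V_total = 17.6°.

V_total = 58.21∠17.6° V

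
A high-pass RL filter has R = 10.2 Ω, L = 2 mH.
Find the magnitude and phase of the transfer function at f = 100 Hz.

Step 1 — Angular frequency: ω = 2π·100 = 628.3 rad/s.
Step 2 — Transfer function: H(jω) = jωL/(R + jωL).
Step 3 — Numerator jωL = j·1.257; denominator R + jωL = 10.2 + j1.257.
Step 4 — H = 0.01495 + j0.1214.
Step 5 — Magnitude: |H| = 0.1223 (-18.3 dB); phase: φ = 83.0°.

|H| = 0.1223 (-18.3 dB), φ = 83.0°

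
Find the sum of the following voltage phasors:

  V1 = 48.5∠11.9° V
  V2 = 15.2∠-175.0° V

Step 1 — Convert each phasor to rectangular form:
  V1 = 48.5·(cos(11.9°) + j·sin(11.9°)) = 47.46 + j10 V
  V2 = 15.2·(cos(-175.0°) + j·sin(-175.0°)) = -15.14 - j1.325 V
Step 2 — Sum components: V_total = 32.32 + j8.676 V.
Step 3 — Convert to polar: |V_total| = 33.46 V, ∠V_total = 15.0°.

V_total = 33.46∠15.0° V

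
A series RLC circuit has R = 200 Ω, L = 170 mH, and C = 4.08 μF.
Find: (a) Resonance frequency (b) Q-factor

Step 1 — Resonance condition Im(Z)=0 gives ω₀ = 1/√(LC).
Step 2 — ω₀ = 1/√(0.17·4.08e-06) = 1201 rad/s.
Step 3 — f₀ = ω₀/(2π) = 191.1 Hz.
Step 4 — Series Q: Q = ω₀L/R = 1201·0.17/200 = 1.021.

(a) f₀ = 191.1 Hz  (b) Q = 1.021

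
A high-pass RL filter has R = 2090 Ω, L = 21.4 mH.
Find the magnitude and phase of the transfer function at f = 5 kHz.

Step 1 — Angular frequency: ω = 2π·5000 = 3.142e+04 rad/s.
Step 2 — Transfer function: H(jω) = jωL/(R + jωL).
Step 3 — Numerator jωL = j·672.3; denominator R + jωL = 2090 + j672.3.
Step 4 — H = 0.09377 + j0.2915.
Step 5 — Magnitude: |H| = 0.3062 (-10.3 dB); phase: φ = 72.2°.

|H| = 0.3062 (-10.3 dB), φ = 72.2°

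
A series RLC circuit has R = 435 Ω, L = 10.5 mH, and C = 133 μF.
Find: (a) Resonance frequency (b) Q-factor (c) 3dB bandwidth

Step 1 — Resonance: ω₀ = 1/√(LC) = 1/√(0.0105·0.000133) = 846.2 rad/s.
Step 2 — f₀ = ω₀/(2π) = 134.7 Hz.
Step 3 — Series Q: Q = ω₀L/R = 846.2·0.0105/435 = 0.02043.
Step 4 — Bandwidth: Δω = ω₀/Q = 4.143e+04 rad/s; BW = Δω/(2π) = 6594 Hz.

(a) f₀ = 134.7 Hz  (b) Q = 0.02043  (c) BW = 6594 Hz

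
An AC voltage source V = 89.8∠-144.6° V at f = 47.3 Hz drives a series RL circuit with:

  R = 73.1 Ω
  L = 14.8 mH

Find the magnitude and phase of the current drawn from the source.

Step 1 — Angular frequency: ω = 2π·f = 2π·47.3 = 297.2 rad/s.
Step 2 — Component impedances:
  R: Z = R = 73.1 Ω
  L: Z = jωL = j·297.2·0.0148 = 0 + j4.398 Ω
Step 3 — Series combination: Z_total = R + L = 73.1 + j4.398 Ω = 73.23∠3.4° Ω.
Step 4 — Source phasor: V = 89.8∠-144.6° V = -73.2 - j52.02 V.
Step 5 — Ohm's law: I = V / Z_total = (-73.2 - j52.02) / (73.1 + j4.398) = -1.04 - j0.649 A.
Step 6 — Convert to polar: |I| = 1.226 A, ∠I = -148.0°.

I = 1.226∠-148.0° A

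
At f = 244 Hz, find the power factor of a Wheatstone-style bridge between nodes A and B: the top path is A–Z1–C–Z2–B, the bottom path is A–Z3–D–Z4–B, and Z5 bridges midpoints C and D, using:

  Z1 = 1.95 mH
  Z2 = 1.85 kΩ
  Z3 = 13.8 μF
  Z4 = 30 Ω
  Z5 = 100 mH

Step 1 — Angular frequency: ω = 2π·f = 2π·244 = 1533 rad/s.
Step 2 — Component impedances:
  Z1: Z = jωL = j·1533·0.00195 = 0 + j2.99 Ω
  Z2: Z = R = 1850 Ω
  Z3: Z = 1/(jωC) = -j/(ω·C) = 0 - j47.27 Ω
  Z4: Z = R = 30 Ω
  Z5: Z = jωL = j·1533·0.1 = 0 + j153.3 Ω
Step 3 — Bridge requires nodal analysis (the Z5 bridge couples midpoints C and D, so the two paths cannot be reduced to a simple series/parallel combination). Setting node B to ground and injecting 1 A at node A, the 3-node admittance system at A, C, D solves to V_A = Z_AB = 31.8 - j65.58 Ω = 72.88∠-64.1° Ω.
Step 4 — Power factor: PF = cos(φ) = Re(Z)/|Z| = 31.8/72.88 = 0.4363.
Step 5 — Type: Im(Z) = -65.58 ⇒ leading (phase φ = -64.1°).

PF = 0.4363 (leading, φ = -64.1°)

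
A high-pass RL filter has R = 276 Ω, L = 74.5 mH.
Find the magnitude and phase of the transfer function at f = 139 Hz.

Step 1 — Angular frequency: ω = 2π·139 = 873.4 rad/s.
Step 2 — Transfer function: H(jω) = jωL/(R + jωL).
Step 3 — Numerator jωL = j·65.07; denominator R + jωL = 276 + j65.07.
Step 4 — H = 0.05265 + j0.2233.
Step 5 — Magnitude: |H| = 0.2295 (-12.8 dB); phase: φ = 76.7°.

|H| = 0.2295 (-12.8 dB), φ = 76.7°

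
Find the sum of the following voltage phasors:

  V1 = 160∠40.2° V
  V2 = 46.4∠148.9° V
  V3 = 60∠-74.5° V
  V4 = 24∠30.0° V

Step 1 — Convert each phasor to rectangular form:
  V1 = 160·(cos(40.2°) + j·sin(40.2°)) = 122.2 + j103.3 V
  V2 = 46.4·(cos(148.9°) + j·sin(148.9°)) = -39.73 + j23.97 V
  V3 = 60·(cos(-74.5°) + j·sin(-74.5°)) = 16.03 - j57.82 V
  V4 = 24·(cos(30.0°) + j·sin(30.0°)) = 20.78 + j12 V
Step 2 — Sum components: V_total = 119.3 + j81.42 V.
Step 3 — Convert to polar: |V_total| = 144.4 V, ∠V_total = 34.3°.

V_total = 144.4∠34.3° V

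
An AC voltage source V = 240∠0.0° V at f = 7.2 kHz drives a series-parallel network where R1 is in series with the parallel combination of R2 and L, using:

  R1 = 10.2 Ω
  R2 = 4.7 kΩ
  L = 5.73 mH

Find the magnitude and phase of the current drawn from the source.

Step 1 — Angular frequency: ω = 2π·f = 2π·7200 = 4.524e+04 rad/s.
Step 2 — Component impedances:
  R1: Z = R = 10.2 Ω
  R2: Z = R = 4700 Ω
  L: Z = jωL = j·4.524e+04·0.00573 = 0 + j259.2 Ω
Step 3 — Parallel branch: R2 || L = 1/(1/R2 + 1/L) = 14.25 + j258.4 Ω.
Step 4 — Series with R1: Z_total = R1 + (R2 || L) = 24.45 + j258.4 Ω = 259.6∠84.6° Ω.
Step 5 — Source phasor: V = 240∠0.0° V = 240 V.
Step 6 — Ohm's law: I = V / Z_total = (240) / (24.45 + j258.4) = 0.08709 - j0.9204 A.
Step 7 — Convert to polar: |I| = 0.9245 A, ∠I = -84.6°.

I = 0.9245∠-84.6° A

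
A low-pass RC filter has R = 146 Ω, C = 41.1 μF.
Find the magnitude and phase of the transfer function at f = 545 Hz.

Step 1 — Angular frequency: ω = 2π·545 = 3424 rad/s.
Step 2 — Transfer function: H(jω) = 1/(1 + jωRC).
Step 3 — Denominator: 1 + jωRC = 1 + j·3424·146·4.11e-05 = 1 + j20.55.
Step 4 — H = 0.002363 - j0.04855.
Step 5 — Magnitude: |H| = 0.04861 (-26.3 dB); phase: φ = -87.2°.

|H| = 0.04861 (-26.3 dB), φ = -87.2°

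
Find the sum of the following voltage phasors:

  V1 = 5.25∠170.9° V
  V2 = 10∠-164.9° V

Step 1 — Convert each phasor to rectangular form:
  V1 = 5.25·(cos(170.9°) + j·sin(170.9°)) = -5.184 + j0.8303 V
  V2 = 10·(cos(-164.9°) + j·sin(-164.9°)) = -9.655 - j2.605 V
Step 2 — Sum components: V_total = -14.84 - j1.775 V.
Step 3 — Convert to polar: |V_total| = 14.94 V, ∠V_total = -173.2°.

V_total = 14.94∠-173.2° V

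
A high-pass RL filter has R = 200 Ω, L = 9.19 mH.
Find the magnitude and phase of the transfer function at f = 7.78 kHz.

Step 1 — Angular frequency: ω = 2π·7780 = 4.888e+04 rad/s.
Step 2 — Transfer function: H(jω) = jωL/(R + jωL).
Step 3 — Numerator jωL = j·449.2; denominator R + jωL = 200 + j449.2.
Step 4 — H = 0.8346 + j0.3716.
Step 5 — Magnitude: |H| = 0.9136 (-0.8 dB); phase: φ = 24.0°.

|H| = 0.9136 (-0.8 dB), φ = 24.0°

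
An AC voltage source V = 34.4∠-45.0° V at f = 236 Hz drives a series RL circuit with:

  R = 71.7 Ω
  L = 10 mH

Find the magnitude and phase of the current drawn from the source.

Step 1 — Angular frequency: ω = 2π·f = 2π·236 = 1483 rad/s.
Step 2 — Component impedances:
  R: Z = R = 71.7 Ω
  L: Z = jωL = j·1483·0.01 = 0 + j14.83 Ω
Step 3 — Series combination: Z_total = R + L = 71.7 + j14.83 Ω = 73.22∠11.7° Ω.
Step 4 — Source phasor: V = 34.4∠-45.0° V = 24.32 - j24.32 V.
Step 5 — Ohm's law: I = V / Z_total = (24.32 - j24.32) / (71.7 + j14.83) = 0.2581 - j0.3926 A.
Step 6 — Convert to polar: |I| = 0.4698 A, ∠I = -56.7°.

I = 0.4698∠-56.7° A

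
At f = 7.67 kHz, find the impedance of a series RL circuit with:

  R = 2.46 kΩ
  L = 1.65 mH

Step 1 — Angular frequency: ω = 2π·f = 2π·7670 = 4.819e+04 rad/s.
Step 2 — Component impedances:
  R: Z = R = 2460 Ω
  L: Z = jωL = j·4.819e+04·0.00165 = 0 + j79.52 Ω
Step 3 — Series combination: Z_total = R + L = 2460 + j79.52 Ω = 2461∠1.9° Ω.

Z = 2460 + j79.52 Ω = 2461∠1.9° Ω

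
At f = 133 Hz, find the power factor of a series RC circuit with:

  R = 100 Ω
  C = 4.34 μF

Step 1 — Angular frequency: ω = 2π·f = 2π·133 = 835.7 rad/s.
Step 2 — Component impedances:
  R: Z = R = 100 Ω
  C: Z = 1/(jωC) = -j/(ω·C) = 0 - j275.7 Ω
Step 3 — Series combination: Z_total = R + C = 100 - j275.7 Ω = 293.3∠-70.1° Ω.
Step 4 — Power factor: PF = cos(φ) = Re(Z)/|Z| = 100/293.3 = 0.3409.
Step 5 — Type: Im(Z) = -275.7 ⇒ leading (phase φ = -70.1°).

PF = 0.3409 (leading, φ = -70.1°)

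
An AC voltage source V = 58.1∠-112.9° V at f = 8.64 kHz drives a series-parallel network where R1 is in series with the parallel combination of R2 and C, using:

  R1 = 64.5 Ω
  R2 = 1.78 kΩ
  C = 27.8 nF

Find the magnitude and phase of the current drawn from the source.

Step 1 — Angular frequency: ω = 2π·f = 2π·8640 = 5.429e+04 rad/s.
Step 2 — Component impedances:
  R1: Z = R = 64.5 Ω
  R2: Z = R = 1780 Ω
  C: Z = 1/(jωC) = -j/(ω·C) = 0 - j662.6 Ω
Step 3 — Parallel branch: R2 || C = 1/(1/R2 + 1/C) = 216.6 - j582 Ω.
Step 4 — Series with R1: Z_total = R1 + (R2 || C) = 281.1 - j582 Ω = 646.3∠-64.2° Ω.
Step 5 — Source phasor: V = 58.1∠-112.9° V = -22.61 - j53.52 V.
Step 6 — Ohm's law: I = V / Z_total = (-22.61 - j53.52) / (281.1 - j582) = 0.05935 - j0.06752 A.
Step 7 — Convert to polar: |I| = 0.08989 A, ∠I = -48.7°.

I = 0.08989∠-48.7° A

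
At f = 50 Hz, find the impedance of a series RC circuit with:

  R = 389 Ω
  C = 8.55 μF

Step 1 — Angular frequency: ω = 2π·f = 2π·50 = 314.2 rad/s.
Step 2 — Component impedances:
  R: Z = R = 389 Ω
  C: Z = 1/(jωC) = -j/(ω·C) = 0 - j372.3 Ω
Step 3 — Series combination: Z_total = R + C = 389 - j372.3 Ω = 538.4∠-43.7° Ω.

Z = 389 - j372.3 Ω = 538.4∠-43.7° Ω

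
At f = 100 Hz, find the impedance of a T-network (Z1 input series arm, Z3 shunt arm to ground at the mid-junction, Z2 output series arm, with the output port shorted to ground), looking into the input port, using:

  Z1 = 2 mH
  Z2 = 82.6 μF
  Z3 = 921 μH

Step 1 — Angular frequency: ω = 2π·f = 2π·100 = 628.3 rad/s.
Step 2 — Component impedances:
  Z1: Z = jωL = j·628.3·0.002 = 0 + j1.257 Ω
  Z2: Z = 1/(jωC) = -j/(ω·C) = 0 - j19.27 Ω
  Z3: Z = jωL = j·628.3·0.000921 = 0 + j0.5787 Ω
Step 3 — With the output port shorted to ground, the output series arm Z2 runs from the junction to ground; the shunt arm Z3 also runs from the junction to ground. They appear in parallel: Z3 || Z2 = 0 + j0.5966 Ω.
Step 4 — Series with input arm Z1: Z_in = Z1 + (Z3 || Z2) = 0 + j1.853 Ω = 1.853∠90.0° Ω.

Z = 0 + j1.853 Ω = 1.853∠90.0° Ω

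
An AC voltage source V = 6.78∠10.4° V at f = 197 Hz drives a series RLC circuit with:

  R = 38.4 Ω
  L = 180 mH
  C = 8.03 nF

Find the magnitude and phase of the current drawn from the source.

Step 1 — Angular frequency: ω = 2π·f = 2π·197 = 1238 rad/s.
Step 2 — Component impedances:
  R: Z = R = 38.4 Ω
  L: Z = jωL = j·1238·0.18 = 0 + j222.8 Ω
  C: Z = 1/(jωC) = -j/(ω·C) = 0 - j1.006e+05 Ω
Step 3 — Series combination: Z_total = R + L + C = 38.4 - j1.004e+05 Ω = 1.004e+05∠-90.0° Ω.
Step 4 — Source phasor: V = 6.78∠10.4° V = 6.669 + j1.224 V.
Step 5 — Ohm's law: I = V / Z_total = (6.669 + j1.224) / (38.4 - j1.004e+05) = -1.217e-05 + j6.643e-05 A.
Step 6 — Convert to polar: |I| = 6.754e-05 A, ∠I = 100.4°.

I = 6.754e-05∠100.4° A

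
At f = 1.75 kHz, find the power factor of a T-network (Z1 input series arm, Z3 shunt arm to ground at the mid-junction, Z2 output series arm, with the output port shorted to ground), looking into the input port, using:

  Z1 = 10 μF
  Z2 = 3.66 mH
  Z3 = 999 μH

Step 1 — Angular frequency: ω = 2π·f = 2π·1750 = 1.1e+04 rad/s.
Step 2 — Component impedances:
  Z1: Z = 1/(jωC) = -j/(ω·C) = 0 - j9.095 Ω
  Z2: Z = jωL = j·1.1e+04·0.00366 = 0 + j40.24 Ω
  Z3: Z = jωL = j·1.1e+04·0.000999 = 0 + j10.98 Ω
Step 3 — With the output port shorted to ground, the output series arm Z2 runs from the junction to ground; the shunt arm Z3 also runs from the junction to ground. They appear in parallel: Z3 || Z2 = 0 + j8.629 Ω.
Step 4 — Series with input arm Z1: Z_in = Z1 + (Z3 || Z2) = 0 - j0.4653 Ω = 0.4653∠-90.0° Ω.
Step 5 — Power factor: PF = cos(φ) = Re(Z)/|Z| = 0/0.4653 = 0.
Step 6 — Type: Im(Z) = -0.4653 ⇒ leading (phase φ = -90.0°).

PF = 0 (leading, φ = -90.0°)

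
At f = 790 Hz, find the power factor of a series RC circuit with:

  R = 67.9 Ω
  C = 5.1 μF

Step 1 — Angular frequency: ω = 2π·f = 2π·790 = 4964 rad/s.
Step 2 — Component impedances:
  R: Z = R = 67.9 Ω
  C: Z = 1/(jωC) = -j/(ω·C) = 0 - j39.5 Ω
Step 3 — Series combination: Z_total = R + C = 67.9 - j39.5 Ω = 78.55∠-30.2° Ω.
Step 4 — Power factor: PF = cos(φ) = Re(Z)/|Z| = 67.9/78.55 = 0.8644.
Step 5 — Type: Im(Z) = -39.5 ⇒ leading (phase φ = -30.2°).

PF = 0.8644 (leading, φ = -30.2°)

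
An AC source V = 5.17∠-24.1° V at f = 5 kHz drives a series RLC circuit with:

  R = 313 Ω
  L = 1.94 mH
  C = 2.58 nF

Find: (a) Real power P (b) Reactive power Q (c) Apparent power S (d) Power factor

Step 1 — Angular frequency: ω = 2π·f = 2π·5000 = 3.142e+04 rad/s.
Step 2 — Component impedances:
  R: Z = R = 313 Ω
  L: Z = jωL = j·3.142e+04·0.00194 = 0 + j60.95 Ω
  C: Z = 1/(jωC) = -j/(ω·C) = 0 - j1.234e+04 Ω
Step 3 — Series combination: Z_total = R + L + C = 313 - j1.228e+04 Ω = 1.228e+04∠-88.5° Ω.
Step 4 — Source phasor: V = 5.17∠-24.1° V = 4.719 - j2.111 V.
Step 5 — Current: I = V / Z = 0.0001816 + j0.0003798 A = 0.000421∠64.4° A.
Step 6 — Complex power: S = V·I* = 5.547e-05 - j0.002176 VA.
Step 7 — Real power: P = Re(S) = 5.547e-05 W.
Step 8 — Reactive power: Q = Im(S) = -0.002176 VAR.
Step 9 — Apparent power: |S| = 0.002177 VA.
Step 10 — Power factor: PF = P/|S| = 0.02549 (leading).

(a) P = 5.547e-05 W  (b) Q = -0.002176 VAR  (c) S = 0.002177 VA  (d) PF = 0.02549 (leading)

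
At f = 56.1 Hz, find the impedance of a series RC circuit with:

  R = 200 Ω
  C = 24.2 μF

Step 1 — Angular frequency: ω = 2π·f = 2π·56.1 = 352.5 rad/s.
Step 2 — Component impedances:
  R: Z = R = 200 Ω
  C: Z = 1/(jωC) = -j/(ω·C) = 0 - j117.2 Ω
Step 3 — Series combination: Z_total = R + C = 200 - j117.2 Ω = 231.8∠-30.4° Ω.

Z = 200 - j117.2 Ω = 231.8∠-30.4° Ω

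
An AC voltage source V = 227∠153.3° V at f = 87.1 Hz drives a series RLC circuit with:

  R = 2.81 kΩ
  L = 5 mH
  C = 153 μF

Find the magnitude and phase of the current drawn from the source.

Step 1 — Angular frequency: ω = 2π·f = 2π·87.1 = 547.3 rad/s.
Step 2 — Component impedances:
  R: Z = R = 2810 Ω
  L: Z = jωL = j·547.3·0.005 = 0 + j2.736 Ω
  C: Z = 1/(jωC) = -j/(ω·C) = 0 - j11.94 Ω
Step 3 — Series combination: Z_total = R + L + C = 2810 - j9.207 Ω = 2810∠-0.2° Ω.
Step 4 — Source phasor: V = 227∠153.3° V = -202.8 + j102 V.
Step 5 — Ohm's law: I = V / Z_total = (-202.8 + j102) / (2810 - j9.207) = -0.07229 + j0.03606 A.
Step 6 — Convert to polar: |I| = 0.08078 A, ∠I = 153.5°.

I = 0.08078∠153.5° A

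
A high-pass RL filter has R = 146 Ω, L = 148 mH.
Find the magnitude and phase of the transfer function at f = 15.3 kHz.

Step 1 — Angular frequency: ω = 2π·1.53e+04 = 9.613e+04 rad/s.
Step 2 — Transfer function: H(jω) = jωL/(R + jωL).
Step 3 — Numerator jωL = j·1.423e+04; denominator R + jωL = 146 + j1.423e+04.
Step 4 — H = 0.9999 + j0.01026.
Step 5 — Magnitude: |H| = 0.9999 (-0.0 dB); phase: φ = 0.6°.

|H| = 0.9999 (-0.0 dB), φ = 0.6°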